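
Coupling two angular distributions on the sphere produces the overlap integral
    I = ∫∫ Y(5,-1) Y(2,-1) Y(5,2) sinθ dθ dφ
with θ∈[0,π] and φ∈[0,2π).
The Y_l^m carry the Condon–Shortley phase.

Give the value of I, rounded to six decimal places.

m-sum 0 ✓  L=12 even ✓  3≤5≤7 ✓
Π(2lᵢ+1) = 11×5×11 = 605
triangle coeff Δ(5,2,5) = 1/38610
Σ_t [0,2]: t=0:+1/2880 t=1:−1/576 t=2:+1/2880 = -1/960
(3j)²=10/429 [(5 2 5; 0 0 0)], sign=+1
Σ_t [0,1]: t=0:+1/2880 t=1:−1/1440 = -1/2880
(3j)²=7/715 [(5 2 5; -1 -1 2)], sign=+1
⇒ 4πI² = 70/507
I = (+1)√(70/507/(4π)) = 0.10481902

0.104819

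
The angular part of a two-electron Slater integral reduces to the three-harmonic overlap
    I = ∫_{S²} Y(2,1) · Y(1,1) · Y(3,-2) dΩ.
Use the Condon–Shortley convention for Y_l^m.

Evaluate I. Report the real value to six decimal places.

Checks pass: Σm=0; 6 even; l₃=3∈[1,3].
(2·2+1)(2·1+1)(2·3+1) = 105
Δ: 0! 4! 2! / 7! → 1/105
sum: t=0:+1/4 = 1/4
3j²(2 1 3; 0 0 0) = Δ·Π!·Σ² = 3/35  (sign -1)
sum: t=0:+1/12 = 1/12
3j²(2 1 3; 1 1 -2) = Δ·Π!·Σ² = 2/21  (sign -1)
combine: 4πI² = 105·3/35·2/21 = 6/7
take √, sign +1: I = 0.26116903

0.261169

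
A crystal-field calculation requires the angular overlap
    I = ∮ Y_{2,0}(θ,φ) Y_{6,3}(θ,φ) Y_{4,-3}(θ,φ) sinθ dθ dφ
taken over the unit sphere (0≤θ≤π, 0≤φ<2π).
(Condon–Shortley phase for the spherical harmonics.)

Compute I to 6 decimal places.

-0.165283

m-sum 0 ✓  L=12 even ✓  4≤4≤8 ✓
Π(2lᵢ+1) = 5×13×9 = 585
triangle coeff Δ(2,6,4) = 1/6435
Σ_t [2,2]: t=2:+1/2304 = 1/2304
(3j)²=5/143 [(2 6 4; 0 0 0)], sign=+1
Σ_t [2,2]: t=2:+1/20160 = 1/20160
(3j)²=12/715 [(2 6 4; 0 3 -3)], sign=-1
⇒ 4πI² = 540/1573
I = (-1)√(540/1573/(4π)) = -0.16528277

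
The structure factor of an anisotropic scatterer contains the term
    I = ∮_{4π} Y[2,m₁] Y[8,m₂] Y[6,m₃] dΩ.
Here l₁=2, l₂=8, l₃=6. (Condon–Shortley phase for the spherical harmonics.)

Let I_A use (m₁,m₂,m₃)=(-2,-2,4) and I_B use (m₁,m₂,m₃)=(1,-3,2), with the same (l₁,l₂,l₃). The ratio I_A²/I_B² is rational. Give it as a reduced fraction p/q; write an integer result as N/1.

1/55

Shared (l₁,l₂,l₃)=(2,8,6): N and (l;000)² cancel in I_A²/I_B².
A: Δ = 4!·0!·12!/17! = 1/30940; Racah Σ t=4..4: t=4:+1/174182400 = 1/174182400; ⇒ 3j(2 8 6; -2 -2 4)² = 3/6188, sgn +1
B: Δ = 4!·0!·12!/17! = 1/30940; Racah Σ t=1..1: t=1:−1/5806080 = -1/5806080; ⇒ 3j(2 8 6; 1 -3 2)² = 165/6188, sgn -1
I_A²/I_B² = (3/6188)/(165/6188) = 1/55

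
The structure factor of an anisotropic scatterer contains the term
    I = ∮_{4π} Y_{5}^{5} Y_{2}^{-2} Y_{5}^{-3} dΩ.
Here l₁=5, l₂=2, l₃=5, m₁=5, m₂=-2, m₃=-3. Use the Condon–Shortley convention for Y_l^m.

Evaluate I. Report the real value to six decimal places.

0.088588

Checks pass: Σm=0; 12 even; l₃=5∈[3,7].
(2·5+1)(2·2+1)(2·5+1) = 605
Δ: 2! 8! 2! / 13! → 1/38610
sum: t=0:+1/2880 t=1:−1/576 t=2:+1/2880 = -1/960
3j²(5 2 5; 0 0 0) = Δ·Π!·Σ² = 10/429  (sign +1)
sum: t=0:+1/161280 = 1/161280
3j²(5 2 5; 5 -2 -3) = Δ·Π!·Σ² = 1/143  (sign +1)
combine: 4πI² = 605·10/429·1/143 = 50/507
take √, sign +1: I = 0.08858824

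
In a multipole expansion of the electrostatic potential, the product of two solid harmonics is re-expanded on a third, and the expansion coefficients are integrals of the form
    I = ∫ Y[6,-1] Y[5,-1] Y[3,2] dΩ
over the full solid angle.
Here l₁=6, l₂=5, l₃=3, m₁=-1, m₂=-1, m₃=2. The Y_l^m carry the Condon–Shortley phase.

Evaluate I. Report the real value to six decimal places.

Rules hold: Σm=0, L=14 even, 1≤3≤11.
N = 13·11·7 = 1001
Δ = 8!·4!·2!/15! = 1/675675
Racah Σ t=3..5: t=3:−1/8640 t=4:+1/2304 t=5:−1/8640 = 7/34560
⇒ 3j(6 5 3; 0 0 0)² = 7/429, sgn -1
Racah Σ t=3..4: t=3:−1/17280 t=4:+1/6912 = 1/11520
⇒ 3j(6 5 3; -1 -1 2)² = 2/143, sgn -1
4πI² = N·(3j₀)²·(3jₘ)² = 98/429
I = +1·√(0.228438/4π) = 0.13482780

0.134828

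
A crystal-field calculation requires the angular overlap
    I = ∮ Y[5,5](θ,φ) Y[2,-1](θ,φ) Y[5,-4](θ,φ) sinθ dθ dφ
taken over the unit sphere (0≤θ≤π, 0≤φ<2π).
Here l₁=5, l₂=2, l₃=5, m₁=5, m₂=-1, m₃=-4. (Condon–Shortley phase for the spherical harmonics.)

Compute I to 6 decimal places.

Checks pass: Σm=0; 12 even; l₃=5∈[3,7].
(2·5+1)(2·2+1)(2·5+1) = 605
Δ: 2! 8! 2! / 13! → 1/38610
sum: t=0:+1/2880 t=1:−1/576 t=2:+1/2880 = -1/960
3j²(5 2 5; 0 0 0) = Δ·Π!·Σ² = 10/429  (sign +1)
sum: t=0:+1/80640 = 1/80640
3j²(5 2 5; 5 -1 -4) = Δ·Π!·Σ² = 9/286  (sign -1)
combine: 4πI² = 605·10/429·9/286 = 75/169
take √, sign -1: I = -0.18792404

-0.187924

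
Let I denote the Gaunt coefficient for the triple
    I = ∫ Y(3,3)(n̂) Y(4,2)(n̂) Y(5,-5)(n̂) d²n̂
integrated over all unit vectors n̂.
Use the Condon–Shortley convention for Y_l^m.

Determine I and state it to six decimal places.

0.138791

Rules hold: Σm=0, L=12 even, 1≤5≤7.
N = 7·9·11 = 693
Δ = 2!·4!·6!/13! = 1/180180
Racah Σ t=0..2: t=0:+1/576 t=1:−1/144 t=2:+1/576 = -1/288
⇒ 3j(3 4 5; 0 0 0)² = 20/1001, sgn +1
Racah Σ t=0..0: t=0:+1/34560 = 1/34560
⇒ 3j(3 4 5; 3 2 -5)² = 5/286, sgn +1
4πI² = N·(3j₀)²·(3jₘ)² = 450/1859
I = +1·√(0.242066/4π) = 0.13879110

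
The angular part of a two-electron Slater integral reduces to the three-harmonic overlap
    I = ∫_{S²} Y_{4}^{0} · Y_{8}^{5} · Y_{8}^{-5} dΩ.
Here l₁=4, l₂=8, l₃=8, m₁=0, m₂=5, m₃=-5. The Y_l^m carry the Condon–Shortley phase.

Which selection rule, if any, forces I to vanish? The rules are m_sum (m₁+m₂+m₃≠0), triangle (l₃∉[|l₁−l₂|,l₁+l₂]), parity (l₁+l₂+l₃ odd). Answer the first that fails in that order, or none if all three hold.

azimuthal sum: 0 + 5 − 5 = 0  ✓
4 ≤ 8 ≤ 12 (triangle on l)  ✓
L = 4 + 8 + 8 = 20 (even)  ✓

none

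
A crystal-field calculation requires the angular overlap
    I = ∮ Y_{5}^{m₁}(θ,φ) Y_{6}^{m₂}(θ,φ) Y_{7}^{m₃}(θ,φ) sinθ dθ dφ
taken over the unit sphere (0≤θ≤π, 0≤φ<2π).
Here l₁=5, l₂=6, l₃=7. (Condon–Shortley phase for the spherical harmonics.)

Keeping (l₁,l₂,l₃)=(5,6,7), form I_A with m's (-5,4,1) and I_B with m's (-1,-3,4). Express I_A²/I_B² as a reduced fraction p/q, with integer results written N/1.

34300/297

Shared (l₁,l₂,l₃)=(5,6,7): N and (l;000)² cancel in I_A²/I_B².
A: Δ = 4!·6!·8!/19! = 1/174594420; Racah Σ t=4..4: t=4:+1/24883200 = 1/24883200; ⇒ 3j(5 6 7; -5 4 1)² = 980/138567, sgn +1
B: Δ = 4!·6!·8!/19! = 1/174594420; Racah Σ t=0..3: t=0:+1/12441600 t=1:−1/1036800 t=2:+1/967680 t=3:−1/8709120 = 1/29030400; ⇒ 3j(5 6 7; -1 -3 4)² = 9/146965, sgn -1
I_A²/I_B² = (980/138567)/(9/146965) = 34300/297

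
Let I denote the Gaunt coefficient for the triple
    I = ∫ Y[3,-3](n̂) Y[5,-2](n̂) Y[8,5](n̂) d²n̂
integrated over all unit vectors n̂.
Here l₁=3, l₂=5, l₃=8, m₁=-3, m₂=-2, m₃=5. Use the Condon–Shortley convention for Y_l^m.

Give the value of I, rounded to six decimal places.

-0.173916

Rules hold: Σm=0, L=16 even, 2≤8≤8.
N = 7·11·17 = 1309
Δ = 0!·6!·10!/17! = 1/136136
Racah Σ t=0..0: t=0:+1/518400 = 1/518400
⇒ 3j(3 5 8; 0 0 0)² = 56/2431, sgn +1
Racah Σ t=0..0: t=0:+1/21772800 = 1/21772800
⇒ 3j(3 5 8; -3 -2 5)² = 3/238, sgn -1
4πI² = N·(3j₀)²·(3jₘ)² = 84/221
I = -1·√(0.38009/4π) = -0.17391561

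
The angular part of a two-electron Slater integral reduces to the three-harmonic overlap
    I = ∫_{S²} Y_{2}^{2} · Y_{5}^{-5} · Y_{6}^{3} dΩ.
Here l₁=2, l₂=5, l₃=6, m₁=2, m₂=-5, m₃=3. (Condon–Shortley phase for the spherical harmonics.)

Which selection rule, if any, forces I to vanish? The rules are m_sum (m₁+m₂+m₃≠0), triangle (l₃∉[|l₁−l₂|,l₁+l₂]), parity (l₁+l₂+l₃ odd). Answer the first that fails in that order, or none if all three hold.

parity

azimuthal sum: 2 − 5 + 3 = 0  ✓
3 ≤ 6 ≤ 7 (triangle on l)  ✓
L = 2 + 5 + 6 = 13 (odd)  ✗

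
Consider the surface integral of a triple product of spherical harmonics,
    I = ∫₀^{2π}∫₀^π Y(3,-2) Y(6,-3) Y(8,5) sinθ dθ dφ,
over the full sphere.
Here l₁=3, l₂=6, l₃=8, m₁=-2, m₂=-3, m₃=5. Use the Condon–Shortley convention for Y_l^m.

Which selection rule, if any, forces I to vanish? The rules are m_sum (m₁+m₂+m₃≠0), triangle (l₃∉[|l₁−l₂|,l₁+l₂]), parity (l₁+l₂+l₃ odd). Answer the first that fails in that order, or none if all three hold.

parity

m₁+m₂+m₃ = -2 − 3 + 5 = 0  ✓
triangle: |3−6|=3 ≤ l₃=8 ≤ 3+6=9  ✓
parity: l₁+l₂+l₃ = 17 is odd  ✗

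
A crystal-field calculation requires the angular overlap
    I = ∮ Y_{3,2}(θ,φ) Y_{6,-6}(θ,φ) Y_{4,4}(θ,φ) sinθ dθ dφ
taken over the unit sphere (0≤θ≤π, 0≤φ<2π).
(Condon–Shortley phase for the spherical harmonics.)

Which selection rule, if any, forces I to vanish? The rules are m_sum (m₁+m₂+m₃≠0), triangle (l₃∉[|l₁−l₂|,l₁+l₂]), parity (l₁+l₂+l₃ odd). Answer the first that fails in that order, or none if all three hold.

m₁+m₂+m₃ = 2 − 6 + 4 = 0  ✓
triangle: |3−6|=3 ≤ l₃=4 ≤ 3+6=9  ✓
parity: l₁+l₂+l₃ = 13 is odd  ✗

parity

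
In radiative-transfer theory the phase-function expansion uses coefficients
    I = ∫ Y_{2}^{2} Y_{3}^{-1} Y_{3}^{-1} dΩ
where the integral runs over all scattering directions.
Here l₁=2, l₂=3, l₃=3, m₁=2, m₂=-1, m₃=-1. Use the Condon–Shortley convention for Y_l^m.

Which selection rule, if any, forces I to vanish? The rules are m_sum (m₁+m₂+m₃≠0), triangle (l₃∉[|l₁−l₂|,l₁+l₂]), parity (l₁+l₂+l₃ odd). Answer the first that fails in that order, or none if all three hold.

m₁+m₂+m₃ = 2 − 1 − 1 = 0  ✓
triangle: |2−3|=1 ≤ l₃=3 ≤ 2+3=5  ✓
parity: l₁+l₂+l₃ = 8 is even  ✓

none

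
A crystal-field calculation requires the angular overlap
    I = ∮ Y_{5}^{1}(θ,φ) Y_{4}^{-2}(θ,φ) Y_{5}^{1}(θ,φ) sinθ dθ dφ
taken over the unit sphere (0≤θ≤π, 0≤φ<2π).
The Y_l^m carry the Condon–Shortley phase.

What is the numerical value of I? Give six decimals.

0.137240

Checks pass: Σm=0; 14 even; l₃=5∈[1,9].
(2·5+1)(2·4+1)(2·5+1) = 1089
Δ: 4! 6! 4! / 15! → 1/3153150
sum: t=0:+1/69120 t=1:−1/1728 t=2:+1/576 t=3:−1/1728 t=4:+1/69120 = 7/11520
3j²(5 4 5; 0 0 0) = Δ·Π!·Σ² = 2/143  (sign -1)
sum: t=0:+1/4608 t=1:−1/1296 t=2:+1/4608 = -7/20736
3j²(5 4 5; 1 -2 1) = Δ·Π!·Σ² = 20/1287  (sign -1)
combine: 4πI² = 1089·2/143·20/1287 = 40/169
take √, sign +1: I = 0.13724032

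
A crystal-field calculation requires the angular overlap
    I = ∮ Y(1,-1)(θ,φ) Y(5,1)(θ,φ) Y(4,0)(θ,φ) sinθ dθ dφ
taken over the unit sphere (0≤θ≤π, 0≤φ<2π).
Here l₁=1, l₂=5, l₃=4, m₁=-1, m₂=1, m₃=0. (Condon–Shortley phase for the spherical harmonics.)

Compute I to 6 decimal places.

-0.190188

Checks pass: Σm=0; 10 even; l₃=4∈[4,6].
(2·1+1)(2·5+1)(2·4+1) = 297
Δ: 2! 0! 8! / 11! → 1/495
sum: t=1:−1/576 = -1/576
3j²(1 5 4; 0 0 0) = Δ·Π!·Σ² = 5/99  (sign -1)
sum: t=2:+1/1152 = 1/1152
3j²(1 5 4; -1 1 0) = Δ·Π!·Σ² = 1/33  (sign +1)
combine: 4πI² = 297·5/99·1/33 = 5/11
take √, sign -1: I = -0.19018827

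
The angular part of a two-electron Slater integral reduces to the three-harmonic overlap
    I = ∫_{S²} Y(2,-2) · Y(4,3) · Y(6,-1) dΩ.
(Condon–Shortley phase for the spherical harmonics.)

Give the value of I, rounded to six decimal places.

-0.035563

Rules hold: Σm=0, L=12 even, 2≤6≤6.
N = 5·9·13 = 585
Δ = 0!·4!·8!/13! = 1/6435
Racah Σ t=0..0: t=0:+1/2304 = 1/2304
⇒ 3j(2 4 6; 0 0 0)² = 5/143, sgn +1
Racah Σ t=0..0: t=0:+1/120960 = 1/120960
⇒ 3j(2 4 6; -2 3 -1)² = 1/1287, sgn -1
4πI² = N·(3j₀)²·(3jₘ)² = 25/1573
I = -1·√(0.0158932/4π) = -0.03556319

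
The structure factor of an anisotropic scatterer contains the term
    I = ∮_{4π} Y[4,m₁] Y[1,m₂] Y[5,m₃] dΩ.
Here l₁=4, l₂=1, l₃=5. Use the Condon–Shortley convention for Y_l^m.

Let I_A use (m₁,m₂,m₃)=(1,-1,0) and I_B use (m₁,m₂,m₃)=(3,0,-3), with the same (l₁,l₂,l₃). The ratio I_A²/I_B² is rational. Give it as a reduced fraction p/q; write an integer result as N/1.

Shared (l₁,l₂,l₃)=(4,1,5): N and (l;000)² cancel in I_A²/I_B².
A: Δ = 0!·8!·2!/11! = 1/495; Racah Σ t=0..0: t=0:+1/1440 = 1/1440; ⇒ 3j(4 1 5; 1 -1 0)² = 2/99, sgn -1
B: Δ = 0!·8!·2!/11! = 1/495; Racah Σ t=0..0: t=0:+1/5040 = 1/5040; ⇒ 3j(4 1 5; 3 0 -3)² = 16/495, sgn +1
I_A²/I_B² = (2/99)/(16/495) = 5/8

5/8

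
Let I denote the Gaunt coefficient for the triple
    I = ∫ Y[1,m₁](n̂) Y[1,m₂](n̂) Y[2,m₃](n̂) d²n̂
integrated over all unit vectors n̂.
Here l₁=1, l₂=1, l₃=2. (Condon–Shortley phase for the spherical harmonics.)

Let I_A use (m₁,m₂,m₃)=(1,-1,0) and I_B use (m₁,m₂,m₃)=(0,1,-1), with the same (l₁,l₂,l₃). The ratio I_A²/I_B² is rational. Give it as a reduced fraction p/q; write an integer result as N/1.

l's match ⇒ only the (l;m) 3-j factors differ between A and B.
A: triangle coeff Δ(1,1,2) = 1/30; Σ_t [0,0]: t=0:+1/4 = 1/4; (3j)²=1/30 [(1 1 2; 1 -1 0)], sign=+1
B: triangle coeff Δ(1,1,2) = 1/30; Σ_t [0,0]: t=0:+1/2 = 1/2; (3j)²=1/10 [(1 1 2; 0 1 -1)], sign=-1
I_A²/I_B² = (1/30)/(1/10) = 1/3

1/3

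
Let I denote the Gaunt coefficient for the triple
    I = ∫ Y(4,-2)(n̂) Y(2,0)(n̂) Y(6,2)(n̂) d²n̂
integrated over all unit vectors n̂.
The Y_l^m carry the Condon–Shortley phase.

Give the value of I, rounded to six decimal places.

0.206144

Rules hold: Σm=0, L=12 even, 2≤6≤6.
N = 9·5·13 = 585
Δ = 0!·8!·4!/13! = 1/6435
Racah Σ t=0..0: t=0:+1/2304 = 1/2304
⇒ 3j(4 2 6; 0 0 0)² = 5/143, sgn +1
Racah Σ t=0..0: t=0:+1/5760 = 1/5760
⇒ 3j(4 2 6; -2 0 2)² = 56/2145, sgn +1
4πI² = N·(3j₀)²·(3jₘ)² = 840/1573
I = +1·√(0.534011/4π) = 0.20614383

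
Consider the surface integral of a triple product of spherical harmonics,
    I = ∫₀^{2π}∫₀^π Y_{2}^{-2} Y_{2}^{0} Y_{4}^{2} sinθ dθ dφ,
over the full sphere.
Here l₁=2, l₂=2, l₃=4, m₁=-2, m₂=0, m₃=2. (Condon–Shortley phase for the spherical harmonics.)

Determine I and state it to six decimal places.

Checks pass: Σm=0; 8 even; l₃=4∈[0,4].
(2·2+1)(2·2+1)(2·4+1) = 225
Δ: 0! 4! 4! / 9! → 1/630
sum: t=0:+1/16 = 1/16
3j²(2 2 4; 0 0 0) = Δ·Π!·Σ² = 2/35  (sign +1)
sum: t=0:+1/96 = 1/96
3j²(2 2 4; -2 0 2) = Δ·Π!·Σ² = 1/42  (sign +1)
combine: 4πI² = 225·2/35·1/42 = 15/49
take √, sign +1: I = 0.15607835

0.156078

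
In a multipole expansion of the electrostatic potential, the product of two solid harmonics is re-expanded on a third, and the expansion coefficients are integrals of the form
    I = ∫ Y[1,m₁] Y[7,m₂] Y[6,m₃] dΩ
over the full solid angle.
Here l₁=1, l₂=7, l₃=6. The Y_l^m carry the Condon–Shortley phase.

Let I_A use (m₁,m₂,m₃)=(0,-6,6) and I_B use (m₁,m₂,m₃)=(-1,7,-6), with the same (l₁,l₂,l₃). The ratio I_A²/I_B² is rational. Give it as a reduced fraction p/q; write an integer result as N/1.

1/7

l's match ⇒ only the (l;m) 3-j factors differ between A and B.
A: triangle coeff Δ(1,7,6) = 1/1365; Σ_t [1,1]: t=1:−1/479001600 = -1/479001600; (3j)²=1/105 [(1 7 6; 0 -6 6)], sign=-1
B: triangle coeff Δ(1,7,6) = 1/1365; Σ_t [2,2]: t=2:+1/958003200 = 1/958003200; (3j)²=1/15 [(1 7 6; -1 7 -6)], sign=+1
I_A²/I_B² = (1/105)/(1/15) = 1/7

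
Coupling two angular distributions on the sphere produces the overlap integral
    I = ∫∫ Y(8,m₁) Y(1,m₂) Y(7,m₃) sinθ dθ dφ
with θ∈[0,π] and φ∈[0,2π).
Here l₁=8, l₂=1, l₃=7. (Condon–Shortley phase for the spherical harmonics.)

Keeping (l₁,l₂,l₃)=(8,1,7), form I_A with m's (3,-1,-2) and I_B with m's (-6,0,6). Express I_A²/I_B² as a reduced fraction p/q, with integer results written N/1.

l's match ⇒ only the (l;m) 3-j factors differ between A and B.
A: triangle coeff Δ(8,1,7) = 1/2040; Σ_t [0,0]: t=0:+1/87091200 = 1/87091200; (3j)²=11/408 [(8 1 7; 3 -1 -2)], sign=-1
B: triangle coeff Δ(8,1,7) = 1/2040; Σ_t [1,1]: t=1:−1/6227020800 = -1/6227020800; (3j)²=7/510 [(8 1 7; -6 0 6)], sign=+1
I_A²/I_B² = (11/408)/(7/510) = 55/28

55/28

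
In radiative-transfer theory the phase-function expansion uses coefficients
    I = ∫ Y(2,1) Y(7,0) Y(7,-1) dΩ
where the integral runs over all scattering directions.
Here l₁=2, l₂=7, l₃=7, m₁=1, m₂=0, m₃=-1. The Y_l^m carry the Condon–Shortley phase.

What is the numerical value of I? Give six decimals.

m-sum 0 ✓  L=16 even ✓  5≤7≤9 ✓
Π(2lᵢ+1) = 5×15×15 = 1125
triangle coeff Δ(2,7,7) = 1/185640
Σ_t [0,2]: t=0:+1/2419200 t=1:−1/518400 t=2:+1/2419200 = -1/907200
(3j)²=56/3315 [(2 7 7; 0 0 0)], sign=+1
Σ_t [0,1]: t=0:+1/1209600 t=1:−1/1036800 = -1/7257600
(3j)²=1/2210 [(2 7 7; 1 0 -1)], sign=-1
⇒ 4πI² = 420/48841
I = (-1)√(420/48841/(4π)) = -0.02615938

-0.026159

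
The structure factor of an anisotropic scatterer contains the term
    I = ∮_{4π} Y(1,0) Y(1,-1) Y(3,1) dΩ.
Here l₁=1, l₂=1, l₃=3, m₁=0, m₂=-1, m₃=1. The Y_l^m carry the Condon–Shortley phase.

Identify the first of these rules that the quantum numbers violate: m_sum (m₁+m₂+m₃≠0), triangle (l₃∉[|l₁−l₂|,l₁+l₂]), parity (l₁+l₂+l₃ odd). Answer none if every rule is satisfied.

m₁+m₂+m₃ = 0 − 1 + 1 = 0  ✓
triangle: |1−1|=0 ≤ l₃=3 ≤ 1+1=2  ✗
parity: l₁+l₂+l₃ = 5 is odd

triangle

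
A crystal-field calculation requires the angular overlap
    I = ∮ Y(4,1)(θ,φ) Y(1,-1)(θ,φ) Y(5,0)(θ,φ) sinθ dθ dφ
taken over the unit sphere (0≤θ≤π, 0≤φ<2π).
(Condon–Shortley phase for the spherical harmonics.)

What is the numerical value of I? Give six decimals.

Checks pass: Σm=0; 10 even; l₃=5∈[3,5].
(2·4+1)(2·1+1)(2·5+1) = 297
Δ: 0! 8! 2! / 11! → 1/495
sum: t=0:+1/576 = 1/576
3j²(4 1 5; 0 0 0) = Δ·Π!·Σ² = 5/99  (sign -1)
sum: t=0:+1/1440 = 1/1440
3j²(4 1 5; 1 -1 0) = Δ·Π!·Σ² = 2/99  (sign -1)
combine: 4πI² = 297·5/99·2/99 = 10/33
take √, sign +1: I = 0.15528807

0.155288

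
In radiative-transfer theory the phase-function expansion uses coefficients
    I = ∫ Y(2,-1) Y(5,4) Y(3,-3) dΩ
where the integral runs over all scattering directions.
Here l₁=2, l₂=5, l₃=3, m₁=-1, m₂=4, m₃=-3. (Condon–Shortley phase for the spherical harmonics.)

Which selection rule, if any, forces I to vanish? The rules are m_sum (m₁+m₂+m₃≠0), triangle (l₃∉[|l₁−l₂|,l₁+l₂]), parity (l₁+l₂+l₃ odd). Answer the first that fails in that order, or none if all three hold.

m₁+m₂+m₃ = -1 + 4 − 3 = 0  ✓
triangle: |2−5|=3 ≤ l₃=3 ≤ 2+5=7  ✓
parity: l₁+l₂+l₃ = 10 is even  ✓

none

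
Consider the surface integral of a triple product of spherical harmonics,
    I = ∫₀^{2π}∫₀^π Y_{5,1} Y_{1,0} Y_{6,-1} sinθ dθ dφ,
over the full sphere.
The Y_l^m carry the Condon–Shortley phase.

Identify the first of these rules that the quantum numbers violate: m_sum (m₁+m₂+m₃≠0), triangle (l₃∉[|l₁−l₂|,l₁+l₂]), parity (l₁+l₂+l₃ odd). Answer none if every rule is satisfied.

none

Σmᵢ = 0  ✓
l₃∈[|l₁−l₂|,l₁+l₂]=[4,6], have l₃=6  ✓
Σlᵢ = 12 ⇒ even  ✓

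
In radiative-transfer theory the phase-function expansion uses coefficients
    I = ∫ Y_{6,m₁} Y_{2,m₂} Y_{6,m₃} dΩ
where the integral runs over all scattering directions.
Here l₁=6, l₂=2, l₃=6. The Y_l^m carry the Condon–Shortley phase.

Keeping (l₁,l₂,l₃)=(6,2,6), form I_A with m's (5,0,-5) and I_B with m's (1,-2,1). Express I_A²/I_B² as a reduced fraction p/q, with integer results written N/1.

Shared (l₁,l₂,l₃)=(6,2,6): N and (l;000)² cancel in I_A²/I_B².
A: Δ = 2!·10!·2!/15! = 1/90090; Racah Σ t=0..1: t=0:+1/1451520 t=1:−1/3628800 = 1/2419200; ⇒ 3j(6 2 6; 5 0 -5)² = 11/910, sgn -1
B: Δ = 2!·10!·2!/15! = 1/90090; Racah Σ t=0..0: t=0:+1/57600 = 1/57600; ⇒ 3j(6 2 6; 1 -2 1)² = 21/715, sgn -1
I_A²/I_B² = (11/910)/(21/715) = 121/294

121/294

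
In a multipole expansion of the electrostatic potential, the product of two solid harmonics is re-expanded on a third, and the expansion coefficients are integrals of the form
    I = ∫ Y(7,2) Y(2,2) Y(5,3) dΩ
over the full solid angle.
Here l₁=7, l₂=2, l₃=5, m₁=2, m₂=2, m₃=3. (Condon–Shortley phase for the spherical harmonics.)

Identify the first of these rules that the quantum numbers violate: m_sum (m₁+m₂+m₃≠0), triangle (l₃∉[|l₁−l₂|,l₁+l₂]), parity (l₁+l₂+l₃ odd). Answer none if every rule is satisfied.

m_sum

azimuthal sum: 2 + 2 + 3 = 7  ✗
5 ≤ 5 ≤ 9 (triangle on l)
L = 7 + 2 + 5 = 14 (even)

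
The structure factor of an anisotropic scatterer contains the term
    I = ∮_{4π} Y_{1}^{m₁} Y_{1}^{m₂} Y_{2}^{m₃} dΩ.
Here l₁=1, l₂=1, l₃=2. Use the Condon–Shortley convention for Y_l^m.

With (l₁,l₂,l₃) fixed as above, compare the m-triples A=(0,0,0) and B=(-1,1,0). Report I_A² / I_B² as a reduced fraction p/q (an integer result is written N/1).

Shared (l₁,l₂,l₃)=(1,1,2): N and (l;000)² cancel in I_A²/I_B².
A: Δ = 0!·2!·2!/5! = 1/30; Racah Σ t=0..0: t=0:+1/1 = 1/1; ⇒ 3j(1 1 2; 0 0 0)² = 2/15, sgn +1
B: Δ = 0!·2!·2!/5! = 1/30; Racah Σ t=0..0: t=0:+1/4 = 1/4; ⇒ 3j(1 1 2; -1 1 0)² = 1/30, sgn +1
I_A²/I_B² = (2/15)/(1/30) = 4/1

4/1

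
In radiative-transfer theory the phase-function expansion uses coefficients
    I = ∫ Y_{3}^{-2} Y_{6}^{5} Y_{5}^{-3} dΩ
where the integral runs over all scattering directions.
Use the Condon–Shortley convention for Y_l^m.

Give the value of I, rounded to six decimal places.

-0.169016

Rules hold: Σm=0, L=14 even, 3≤5≤9.
N = 7·13·11 = 1001
Δ = 4!·2!·8!/15! = 1/675675
Racah Σ t=1..3: t=1:−1/8640 t=2:+1/2304 t=3:−1/8640 = 7/34560
⇒ 3j(3 6 5; 0 0 0)² = 7/429, sgn -1
Racah Σ t=3..4: t=3:−1/483840 t=4:+1/120960 = 1/161280
⇒ 3j(3 6 5; -2 5 -3)² = 2/91, sgn +1
4πI² = N·(3j₀)²·(3jₘ)² = 14/39
I = -1·√(0.358974/4π) = -0.16901560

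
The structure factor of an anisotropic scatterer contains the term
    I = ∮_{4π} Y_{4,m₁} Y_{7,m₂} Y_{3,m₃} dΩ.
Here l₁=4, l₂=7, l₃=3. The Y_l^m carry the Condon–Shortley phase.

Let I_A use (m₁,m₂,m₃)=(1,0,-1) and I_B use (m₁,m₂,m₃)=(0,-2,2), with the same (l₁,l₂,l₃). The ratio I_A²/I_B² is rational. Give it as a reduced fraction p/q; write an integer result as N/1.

l's match ⇒ only the (l;m) 3-j factors differ between A and B.
A: triangle coeff Δ(4,7,3) = 1/45045; Σ_t [3,3]: t=3:−1/34560 = -1/34560; (3j)²=7/429 [(4 7 3; 1 0 -1)], sign=-1
B: triangle coeff Δ(4,7,3) = 1/45045; Σ_t [4,4]: t=4:+1/69120 = 1/69120; (3j)²=2/143 [(4 7 3; 0 -2 2)], sign=-1
I_A²/I_B² = (7/429)/(2/143) = 7/6

7/6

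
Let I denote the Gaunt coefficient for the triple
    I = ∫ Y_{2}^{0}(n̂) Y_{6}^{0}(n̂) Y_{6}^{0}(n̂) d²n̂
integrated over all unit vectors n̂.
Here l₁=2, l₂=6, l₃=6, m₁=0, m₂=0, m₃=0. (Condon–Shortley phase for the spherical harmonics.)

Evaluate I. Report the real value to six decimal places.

Rules hold: Σm=0, L=14 even, 4≤6≤8.
N = 5·13·13 = 845
Δ = 2!·2!·10!/15! = 1/90090
Racah Σ t=0..2: t=0:+1/69120 t=1:−1/14400 t=2:+1/69120 = -7/172800
⇒ 3j(2 6 6; 0 0 0)² = 14/715, sgn -1
(m-triple is (0,0,0) — same symbol as above.)
4πI² = N·(3j₀)²·(3jₘ)² = 196/605
I = +1·√(0.323967/4π) = 0.16056298

0.160563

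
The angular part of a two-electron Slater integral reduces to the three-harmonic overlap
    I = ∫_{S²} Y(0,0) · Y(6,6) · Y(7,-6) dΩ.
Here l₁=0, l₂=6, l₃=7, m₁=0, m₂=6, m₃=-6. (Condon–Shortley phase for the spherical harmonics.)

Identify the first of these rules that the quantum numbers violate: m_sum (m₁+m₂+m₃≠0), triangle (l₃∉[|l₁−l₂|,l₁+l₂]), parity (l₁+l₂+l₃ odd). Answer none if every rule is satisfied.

m₁+m₂+m₃ = 0 + 6 − 6 = 0  ✓
triangle: |0−6|=6 ≤ l₃=7 ≤ 0+6=6  ✗
parity: l₁+l₂+l₃ = 13 is odd

triangle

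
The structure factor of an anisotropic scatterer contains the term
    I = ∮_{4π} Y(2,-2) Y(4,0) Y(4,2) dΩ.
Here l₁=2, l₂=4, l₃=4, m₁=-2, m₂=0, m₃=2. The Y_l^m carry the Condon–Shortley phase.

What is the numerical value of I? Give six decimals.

-0.190365

m-sum 0 ✓  L=10 even ✓  2≤4≤6 ✓
Π(2lᵢ+1) = 5×9×9 = 405
triangle coeff Δ(2,4,4) = 1/13860
Σ_t [0,2]: t=0:+1/192 t=1:−1/36 t=2:+1/192 = -5/288
(3j)²=20/693 [(2 4 4; 0 0 0)], sign=-1
Σ_t [2,2]: t=2:+1/192 = 1/192
(3j)²=3/77 [(2 4 4; -2 0 2)], sign=+1
⇒ 4πI² = 2700/5929
I = (-1)√(2700/5929/(4π)) = -0.19036462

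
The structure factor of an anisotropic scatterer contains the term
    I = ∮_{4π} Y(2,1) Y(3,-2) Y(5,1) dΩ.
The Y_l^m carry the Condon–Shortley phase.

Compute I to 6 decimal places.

-0.117387

Checks pass: Σm=0; 10 even; l₃=5∈[1,5].
(2·2+1)(2·3+1)(2·5+1) = 385
Δ: 0! 4! 6! / 11! → 1/2310
sum: t=0:+1/144 = 1/144
3j²(2 3 5; 0 0 0) = Δ·Π!·Σ² = 10/231  (sign -1)
sum: t=0:+1/720 = 1/720
3j²(2 3 5; 1 -2 1) = Δ·Π!·Σ² = 4/385  (sign +1)
combine: 4πI² = 385·10/231·4/385 = 40/231
take √, sign -1: I = -0.11738675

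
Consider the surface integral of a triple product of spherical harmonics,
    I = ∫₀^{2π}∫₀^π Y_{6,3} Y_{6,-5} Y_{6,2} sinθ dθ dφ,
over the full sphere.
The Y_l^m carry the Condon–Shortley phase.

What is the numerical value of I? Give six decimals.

-0.050240

Rules hold: Σm=0, L=18 even, 0≤6≤12.
N = 13·13·13 = 2197
Δ = 6!·6!·6!/19! = 1/325909584
Racah Σ t=0..6: t=0:+1/373248000 t=1:−1/1728000 t=2:+1/110592 t=3:−1/46656 t=4:+1/110592 t=5:−1/1728000 t=6:+1/373248000 = -7/1555200
⇒ 3j(6 6 6; 0 0 0)² = 400/46189, sgn -1
Racah Σ t=0..1: t=0:+1/3110400 t=1:−1/4147200 = 1/12441600
⇒ 3j(6 6 6; 3 -5 2)² = 7/4199, sgn +1
4πI² = N·(3j₀)²·(3jₘ)² = 36400/1147619
I = -1·√(0.0317178/4π) = -0.05023968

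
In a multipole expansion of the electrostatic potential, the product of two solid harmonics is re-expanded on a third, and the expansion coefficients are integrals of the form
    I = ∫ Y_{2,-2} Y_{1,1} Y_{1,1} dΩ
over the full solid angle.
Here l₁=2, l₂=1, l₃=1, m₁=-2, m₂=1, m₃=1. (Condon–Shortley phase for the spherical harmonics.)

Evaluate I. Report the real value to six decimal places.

0.309019

Checks pass: Σm=0; 4 even; l₃=1∈[1,3].
(2·2+1)(2·1+1)(2·1+1) = 45
Δ: 2! 2! 0! / 5! → 1/30
sum: t=1:−1/1 = -1/1
3j²(2 1 1; 0 0 0) = Δ·Π!·Σ² = 2/15  (sign +1)
sum: t=2:+1/4 = 1/4
3j²(2 1 1; -2 1 1) = Δ·Π!·Σ² = 1/5  (sign +1)
combine: 4πI² = 45·2/15·1/5 = 6/5
take √, sign +1: I = 0.30901936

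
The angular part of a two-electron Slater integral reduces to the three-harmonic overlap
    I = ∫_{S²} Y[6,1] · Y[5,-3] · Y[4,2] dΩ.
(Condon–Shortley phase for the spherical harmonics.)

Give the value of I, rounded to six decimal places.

0.000000

L=15 odd ⇒ parity kills the (l;000) factor ⇒ I = 0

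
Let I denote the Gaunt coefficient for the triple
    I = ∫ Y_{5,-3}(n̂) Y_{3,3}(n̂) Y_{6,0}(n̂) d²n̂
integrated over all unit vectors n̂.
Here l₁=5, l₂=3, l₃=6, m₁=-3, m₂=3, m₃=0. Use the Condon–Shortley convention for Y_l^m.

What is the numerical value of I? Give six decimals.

-0.110086

Rules hold: Σm=0, L=14 even, 2≤6≤8.
N = 11·7·13 = 1001
Δ = 2!·8!·4!/15! = 1/675675
Racah Σ t=0..2: t=0:+1/8640 t=1:−1/2304 t=2:+1/8640 = -7/34560
⇒ 3j(5 3 6; 0 0 0)² = 7/429, sgn -1
Racah Σ t=2..2: t=2:+1/69120 = 1/69120
⇒ 3j(5 3 6; -3 3 0)² = 4/429, sgn +1
4πI² = N·(3j₀)²·(3jₘ)² = 196/1287
I = -1·√(0.152292/4π) = -0.11008644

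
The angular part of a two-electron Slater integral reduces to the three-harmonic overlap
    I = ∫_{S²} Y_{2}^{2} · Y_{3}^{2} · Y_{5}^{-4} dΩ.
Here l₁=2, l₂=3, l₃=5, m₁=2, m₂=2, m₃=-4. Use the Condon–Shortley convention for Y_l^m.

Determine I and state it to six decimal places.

m-sum 0 ✓  L=10 even ✓  1≤5≤5 ✓
Π(2lᵢ+1) = 5×7×11 = 385
triangle coeff Δ(2,3,5) = 1/2310
Σ_t [0,0]: t=0:+1/144 = 1/144
(3j)²=10/231 [(2 3 5; 0 0 0)], sign=-1
Σ_t [0,0]: t=0:+1/2880 = 1/2880
(3j)²=3/55 [(2 3 5; 2 2 -4)], sign=-1
⇒ 4πI² = 10/11
I = (+1)√(10/11/(4π)) = 0.26896683

0.268967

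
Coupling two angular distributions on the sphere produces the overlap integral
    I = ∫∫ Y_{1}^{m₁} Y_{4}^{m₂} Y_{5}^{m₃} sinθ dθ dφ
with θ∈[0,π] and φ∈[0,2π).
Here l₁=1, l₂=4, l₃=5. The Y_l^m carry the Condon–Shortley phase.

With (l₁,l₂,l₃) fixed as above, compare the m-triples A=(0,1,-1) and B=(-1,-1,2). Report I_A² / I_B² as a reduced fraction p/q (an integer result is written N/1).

Shared (l₁,l₂,l₃)=(1,4,5): N and (l;000)² cancel in I_A²/I_B².
A: Δ = 0!·2!·8!/11! = 1/495; Racah Σ t=0..0: t=0:+1/720 = 1/720; ⇒ 3j(1 4 5; 0 1 -1)² = 8/165, sgn +1
B: Δ = 0!·2!·8!/11! = 1/495; Racah Σ t=0..0: t=0:+1/1440 = 1/1440; ⇒ 3j(1 4 5; -1 -1 2)² = 7/165, sgn -1
I_A²/I_B² = (8/165)/(7/165) = 8/7

8/7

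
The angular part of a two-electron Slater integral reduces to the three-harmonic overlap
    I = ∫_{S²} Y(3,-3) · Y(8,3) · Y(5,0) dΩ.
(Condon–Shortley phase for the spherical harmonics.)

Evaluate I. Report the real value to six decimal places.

-0.090240

m-sum 0 ✓  L=16 even ✓  5≤5≤11 ✓
Π(2lᵢ+1) = 7×17×11 = 1309
triangle coeff Δ(3,8,5) = 1/136136
Σ_t [3,3]: t=3:−1/518400 = -1/518400
(3j)²=56/2431 [(3 8 5; 0 0 0)], sign=+1
Σ_t [6,6]: t=6:+1/10368000 = 1/10368000
(3j)²=3/884 [(3 8 5; -3 3 0)], sign=-1
⇒ 4πI² = 294/2873
I = (-1)√(294/2873/(4π)) = -0.09024038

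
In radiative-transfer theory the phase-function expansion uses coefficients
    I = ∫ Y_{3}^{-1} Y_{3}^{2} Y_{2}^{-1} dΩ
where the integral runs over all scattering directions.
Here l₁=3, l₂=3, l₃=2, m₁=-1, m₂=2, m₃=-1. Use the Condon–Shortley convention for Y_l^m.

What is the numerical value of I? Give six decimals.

0.162868

m-sum 0 ✓  L=8 even ✓  0≤2≤6 ✓
Π(2lᵢ+1) = 7×7×5 = 245
triangle coeff Δ(3,3,2) = 1/3780
Σ_t [1,3]: t=1:−1/24 t=2:+1/4 t=3:−1/24 = 1/6
(3j)²=4/105 [(3 3 2; 0 0 0)], sign=+1
Σ_t [3,4]: t=3:−1/12 t=4:+1/48 = -1/16
(3j)²=1/28 [(3 3 2; -1 2 -1)], sign=+1
⇒ 4πI² = 1/3
I = (+1)√(1/3/(4π)) = 0.16286750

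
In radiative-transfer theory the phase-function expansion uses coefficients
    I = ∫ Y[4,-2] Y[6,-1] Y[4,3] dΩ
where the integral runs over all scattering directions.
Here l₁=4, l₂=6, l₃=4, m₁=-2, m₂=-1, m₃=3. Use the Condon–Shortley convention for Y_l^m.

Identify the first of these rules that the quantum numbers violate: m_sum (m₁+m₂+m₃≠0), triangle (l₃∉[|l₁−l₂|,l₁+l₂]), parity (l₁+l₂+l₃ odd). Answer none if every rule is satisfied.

m₁+m₂+m₃ = -2 − 1 + 3 = 0  ✓
triangle: |4−6|=2 ≤ l₃=4 ≤ 4+6=10  ✓
parity: l₁+l₂+l₃ = 14 is even  ✓

none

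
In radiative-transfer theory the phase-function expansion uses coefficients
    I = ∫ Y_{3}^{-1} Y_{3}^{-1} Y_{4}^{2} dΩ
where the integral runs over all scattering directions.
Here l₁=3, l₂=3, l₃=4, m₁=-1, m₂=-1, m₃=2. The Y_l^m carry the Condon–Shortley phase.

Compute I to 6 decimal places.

m-sum 0 ✓  L=10 even ✓  0≤4≤6 ✓
Π(2lᵢ+1) = 7×7×9 = 441
triangle coeff Δ(3,3,4) = 1/34650
Σ_t [0,2]: t=0:+1/72 t=1:−1/16 t=2:+1/72 = -5/144
(3j)²=2/77 [(3 3 4; 0 0 0)], sign=-1
Σ_t [0,2]: t=0:+1/192 t=1:−1/36 t=2:+1/192 = -5/288
(3j)²=20/693 [(3 3 4; -1 -1 2)], sign=-1
⇒ 4πI² = 40/121
I = (+1)√(40/121/(4π)) = 0.16219310

0.162193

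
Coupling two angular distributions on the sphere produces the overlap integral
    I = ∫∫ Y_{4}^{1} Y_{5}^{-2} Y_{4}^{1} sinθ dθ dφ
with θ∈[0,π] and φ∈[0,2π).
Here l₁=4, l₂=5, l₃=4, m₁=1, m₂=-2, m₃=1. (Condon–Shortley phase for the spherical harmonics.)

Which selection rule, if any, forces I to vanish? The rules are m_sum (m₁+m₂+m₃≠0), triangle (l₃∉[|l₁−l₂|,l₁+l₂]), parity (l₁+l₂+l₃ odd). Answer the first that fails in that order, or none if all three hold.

parity

azimuthal sum: 1 − 2 + 1 = 0  ✓
1 ≤ 4 ≤ 9 (triangle on l)  ✓
L = 4 + 5 + 4 = 13 (odd)  ✗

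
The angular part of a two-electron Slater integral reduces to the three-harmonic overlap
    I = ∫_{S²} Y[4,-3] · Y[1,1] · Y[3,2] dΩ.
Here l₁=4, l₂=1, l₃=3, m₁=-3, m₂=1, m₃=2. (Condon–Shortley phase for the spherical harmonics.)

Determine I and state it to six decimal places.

-0.282095

m-sum 0 ✓  L=8 even ✓  3≤3≤5 ✓
Π(2lᵢ+1) = 9×3×7 = 189
triangle coeff Δ(4,1,3) = 1/252
Σ_t [1,1]: t=1:−1/36 = -1/36
(3j)²=4/63 [(4 1 3; 0 0 0)], sign=+1
Σ_t [2,2]: t=2:+1/240 = 1/240
(3j)²=1/12 [(4 1 3; -3 1 2)], sign=-1
⇒ 4πI² = 1/1
I = (-1)√(1/1/(4π)) = -0.28209479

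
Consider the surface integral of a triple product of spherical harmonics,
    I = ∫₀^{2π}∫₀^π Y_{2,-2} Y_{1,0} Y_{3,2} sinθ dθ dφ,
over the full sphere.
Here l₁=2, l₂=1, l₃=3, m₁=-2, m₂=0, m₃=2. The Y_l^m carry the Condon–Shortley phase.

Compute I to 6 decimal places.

0.184674

Checks pass: Σm=0; 6 even; l₃=3∈[1,3].
(2·2+1)(2·1+1)(2·3+1) = 105
Δ: 0! 4! 2! / 7! → 1/105
sum: t=0:+1/4 = 1/4
3j²(2 1 3; 0 0 0) = Δ·Π!·Σ² = 3/35  (sign -1)
sum: t=0:+1/24 = 1/24
3j²(2 1 3; -2 0 2) = Δ·Π!·Σ² = 1/21  (sign -1)
combine: 4πI² = 105·3/35·1/21 = 3/7
take √, sign +1: I = 0.18467439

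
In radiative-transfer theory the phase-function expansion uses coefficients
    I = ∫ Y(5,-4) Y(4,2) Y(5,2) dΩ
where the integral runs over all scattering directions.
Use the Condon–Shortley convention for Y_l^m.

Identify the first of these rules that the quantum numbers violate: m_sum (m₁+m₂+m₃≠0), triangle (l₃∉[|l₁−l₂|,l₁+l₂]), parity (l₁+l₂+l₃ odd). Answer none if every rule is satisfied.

none

m₁+m₂+m₃ = -4 + 2 + 2 = 0  ✓
triangle: |5−4|=1 ≤ l₃=5 ≤ 5+4=9  ✓
parity: l₁+l₂+l₃ = 14 is even  ✓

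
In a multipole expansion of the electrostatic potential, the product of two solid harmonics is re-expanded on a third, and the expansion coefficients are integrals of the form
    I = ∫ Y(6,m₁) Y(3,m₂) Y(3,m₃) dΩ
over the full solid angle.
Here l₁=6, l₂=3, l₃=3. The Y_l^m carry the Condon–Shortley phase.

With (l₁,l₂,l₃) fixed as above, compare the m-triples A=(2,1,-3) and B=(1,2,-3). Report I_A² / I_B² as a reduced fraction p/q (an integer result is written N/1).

4/1

l's match ⇒ only the (l;m) 3-j factors differ between A and B.
A: triangle coeff Δ(6,3,3) = 1/12012; Σ_t [4,4]: t=4:+1/34560 = 1/34560; (3j)²=1/429 [(6 3 3; 2 1 -3)], sign=+1
B: triangle coeff Δ(6,3,3) = 1/12012; Σ_t [5,5]: t=5:−1/86400 = -1/86400; (3j)²=1/1716 [(6 3 3; 1 2 -3)], sign=-1
I_A²/I_B² = (1/429)/(1/1716) = 4/1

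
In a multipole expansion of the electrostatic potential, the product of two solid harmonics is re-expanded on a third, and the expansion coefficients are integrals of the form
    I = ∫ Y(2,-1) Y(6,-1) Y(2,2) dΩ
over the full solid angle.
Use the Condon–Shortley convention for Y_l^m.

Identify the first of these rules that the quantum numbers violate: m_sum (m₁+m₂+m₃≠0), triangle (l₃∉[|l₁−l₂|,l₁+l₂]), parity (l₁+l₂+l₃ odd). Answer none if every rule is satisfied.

m₁+m₂+m₃ = -1 − 1 + 2 = 0  ✓
triangle: |2−6|=4 ≤ l₃=2 ≤ 2+6=8  ✗
parity: l₁+l₂+l₃ = 10 is even

triangle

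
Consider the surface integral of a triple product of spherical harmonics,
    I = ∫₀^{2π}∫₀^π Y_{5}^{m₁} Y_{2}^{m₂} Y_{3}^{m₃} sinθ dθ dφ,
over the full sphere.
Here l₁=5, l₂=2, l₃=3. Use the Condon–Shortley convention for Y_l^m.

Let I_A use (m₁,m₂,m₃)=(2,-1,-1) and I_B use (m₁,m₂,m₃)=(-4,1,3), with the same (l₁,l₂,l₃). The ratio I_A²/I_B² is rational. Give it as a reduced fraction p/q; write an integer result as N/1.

5/4

Same 5,2,3: normalisation and zero-m 3j drop out of the ratio.
A: Δ: 4! 6! 0! / 11! → 1/2310; sum: t=1:−1/288 = -1/288; 3j²(5 2 3; 2 -1 -1) = Δ·Π!·Σ² = 1/22  (sign -1)
B: Δ: 4! 6! 0! / 11! → 1/2310; sum: t=3:−1/4320 = -1/4320; 3j²(5 2 3; -4 1 3) = Δ·Π!·Σ² = 2/55  (sign -1)
I_A²/I_B² = (1/22)/(2/55) = 5/4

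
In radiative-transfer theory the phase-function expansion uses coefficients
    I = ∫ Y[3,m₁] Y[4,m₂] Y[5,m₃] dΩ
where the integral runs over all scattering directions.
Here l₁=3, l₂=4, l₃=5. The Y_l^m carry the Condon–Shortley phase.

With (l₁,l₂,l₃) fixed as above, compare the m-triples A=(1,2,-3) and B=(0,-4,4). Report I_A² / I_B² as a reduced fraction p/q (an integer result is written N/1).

27/56

Shared (l₁,l₂,l₃)=(3,4,5): N and (l;000)² cancel in I_A²/I_B².
A: Δ = 2!·4!·6!/13! = 1/180180; Racah Σ t=0..2: t=0:+1/5760 t=1:−1/720 t=2:+1/2304 = -1/1280; ⇒ 3j(3 4 5; 1 2 -3)² = 27/1430, sgn -1
B: Δ = 2!·4!·6!/13! = 1/180180; Racah Σ t=0..0: t=0:+1/8640 = 1/8640; ⇒ 3j(3 4 5; 0 -4 4)² = 28/715, sgn -1
I_A²/I_B² = (27/1430)/(28/715) = 27/56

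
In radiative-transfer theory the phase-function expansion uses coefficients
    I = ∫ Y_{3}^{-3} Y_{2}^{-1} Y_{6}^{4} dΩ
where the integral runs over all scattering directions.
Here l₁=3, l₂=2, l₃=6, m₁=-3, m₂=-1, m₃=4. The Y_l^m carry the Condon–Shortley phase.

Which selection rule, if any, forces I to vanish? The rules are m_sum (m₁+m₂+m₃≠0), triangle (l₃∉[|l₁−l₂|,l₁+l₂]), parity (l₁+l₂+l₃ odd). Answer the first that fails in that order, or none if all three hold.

m₁+m₂+m₃ = -3 − 1 + 4 = 0  ✓
triangle: |3−2|=1 ≤ l₃=6 ≤ 3+2=5  ✗
parity: l₁+l₂+l₃ = 11 is odd

triangle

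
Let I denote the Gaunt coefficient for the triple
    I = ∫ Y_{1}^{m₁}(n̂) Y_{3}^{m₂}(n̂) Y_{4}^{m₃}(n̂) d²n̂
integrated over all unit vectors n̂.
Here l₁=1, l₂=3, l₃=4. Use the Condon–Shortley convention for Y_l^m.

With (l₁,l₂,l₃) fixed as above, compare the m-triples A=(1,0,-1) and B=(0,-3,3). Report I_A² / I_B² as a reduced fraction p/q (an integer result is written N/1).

l's match ⇒ only the (l;m) 3-j factors differ between A and B.
A: triangle coeff Δ(1,3,4) = 1/252; Σ_t [0,0]: t=0:+1/72 = 1/72; (3j)²=5/126 [(1 3 4; 1 0 -1)], sign=-1
B: triangle coeff Δ(1,3,4) = 1/252; Σ_t [0,0]: t=0:+1/720 = 1/720; (3j)²=1/36 [(1 3 4; 0 -3 3)], sign=-1
I_A²/I_B² = (5/126)/(1/36) = 10/7

10/7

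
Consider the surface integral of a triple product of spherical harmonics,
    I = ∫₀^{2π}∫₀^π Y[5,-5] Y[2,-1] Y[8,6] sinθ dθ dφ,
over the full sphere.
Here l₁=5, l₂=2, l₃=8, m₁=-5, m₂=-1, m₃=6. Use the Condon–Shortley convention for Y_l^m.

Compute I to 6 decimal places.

0.000000

triangle: need 3≤l₃≤7, have 8; I=0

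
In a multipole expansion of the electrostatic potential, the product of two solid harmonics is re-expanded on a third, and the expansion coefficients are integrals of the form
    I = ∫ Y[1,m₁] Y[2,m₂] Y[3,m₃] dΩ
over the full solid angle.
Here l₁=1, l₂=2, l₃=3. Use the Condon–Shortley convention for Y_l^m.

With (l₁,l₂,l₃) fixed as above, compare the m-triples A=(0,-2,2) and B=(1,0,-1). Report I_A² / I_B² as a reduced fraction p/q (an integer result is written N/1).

5/6

l's match ⇒ only the (l;m) 3-j factors differ between A and B.
A: triangle coeff Δ(1,2,3) = 1/105; Σ_t [0,0]: t=0:+1/24 = 1/24; (3j)²=1/21 [(1 2 3; 0 -2 2)], sign=-1
B: triangle coeff Δ(1,2,3) = 1/105; Σ_t [0,0]: t=0:+1/8 = 1/8; (3j)²=2/35 [(1 2 3; 1 0 -1)], sign=+1
I_A²/I_B² = (1/21)/(2/35) = 5/6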